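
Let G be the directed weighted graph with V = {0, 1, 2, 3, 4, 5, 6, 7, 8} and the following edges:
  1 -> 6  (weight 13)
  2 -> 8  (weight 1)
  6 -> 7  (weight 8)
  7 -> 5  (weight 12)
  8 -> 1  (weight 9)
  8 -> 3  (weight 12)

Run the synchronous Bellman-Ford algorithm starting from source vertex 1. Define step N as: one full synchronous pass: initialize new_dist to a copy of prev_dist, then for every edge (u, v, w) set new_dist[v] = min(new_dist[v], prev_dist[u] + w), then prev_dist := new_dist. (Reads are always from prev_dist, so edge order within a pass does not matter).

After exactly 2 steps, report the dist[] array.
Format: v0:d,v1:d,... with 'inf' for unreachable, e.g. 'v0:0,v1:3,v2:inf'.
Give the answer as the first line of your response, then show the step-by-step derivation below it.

v0:inf,v1:0,v2:inf,v3:inf,v4:inf,v5:inf,v6:13,v7:21,v8:inf

step 1: dist = v0:inf,v1:0,v2:inf,v3:inf,v4:inf,v5:inf,v6:13,v7:inf,v8:inf
step 2: dist = v0:inf,v1:0,v2:inf,v3:inf,v4:inf,v5:inf,v6:13,v7:21,v8:inf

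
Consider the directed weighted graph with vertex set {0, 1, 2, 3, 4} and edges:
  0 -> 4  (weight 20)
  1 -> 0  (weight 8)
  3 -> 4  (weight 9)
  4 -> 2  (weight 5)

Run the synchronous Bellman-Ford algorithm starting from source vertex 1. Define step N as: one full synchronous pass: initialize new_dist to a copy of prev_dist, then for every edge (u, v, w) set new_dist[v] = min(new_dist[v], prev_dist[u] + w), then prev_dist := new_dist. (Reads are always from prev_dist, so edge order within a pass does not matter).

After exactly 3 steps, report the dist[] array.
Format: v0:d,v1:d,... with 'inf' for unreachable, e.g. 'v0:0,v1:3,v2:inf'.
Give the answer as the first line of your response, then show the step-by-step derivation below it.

v0:8,v1:0,v2:33,v3:inf,v4:28

step 1: dist = v0:8,v1:0,v2:inf,v3:inf,v4:inf
step 2: dist = v0:8,v1:0,v2:inf,v3:inf,v4:28
step 3: dist = v0:8,v1:0,v2:33,v3:inf,v4:28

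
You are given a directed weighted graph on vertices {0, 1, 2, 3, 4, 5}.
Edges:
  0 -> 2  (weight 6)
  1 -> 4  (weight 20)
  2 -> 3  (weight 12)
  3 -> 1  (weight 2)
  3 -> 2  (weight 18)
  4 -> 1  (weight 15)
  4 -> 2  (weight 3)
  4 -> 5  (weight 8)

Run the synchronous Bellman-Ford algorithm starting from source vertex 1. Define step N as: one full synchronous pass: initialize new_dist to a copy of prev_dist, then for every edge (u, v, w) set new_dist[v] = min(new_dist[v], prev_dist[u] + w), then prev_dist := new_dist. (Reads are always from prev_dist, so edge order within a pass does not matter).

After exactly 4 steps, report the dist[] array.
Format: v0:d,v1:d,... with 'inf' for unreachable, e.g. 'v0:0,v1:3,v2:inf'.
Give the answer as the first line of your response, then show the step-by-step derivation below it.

v0:inf,v1:0,v2:23,v3:35,v4:20,v5:28

step 1: dist = v0:inf,v1:0,v2:inf,v3:inf,v4:20,v5:inf
step 2: dist = v0:inf,v1:0,v2:23,v3:inf,v4:20,v5:28
step 3: dist = v0:inf,v1:0,v2:23,v3:35,v4:20,v5:28
step 4: dist = v0:inf,v1:0,v2:23,v3:35,v4:20,v5:28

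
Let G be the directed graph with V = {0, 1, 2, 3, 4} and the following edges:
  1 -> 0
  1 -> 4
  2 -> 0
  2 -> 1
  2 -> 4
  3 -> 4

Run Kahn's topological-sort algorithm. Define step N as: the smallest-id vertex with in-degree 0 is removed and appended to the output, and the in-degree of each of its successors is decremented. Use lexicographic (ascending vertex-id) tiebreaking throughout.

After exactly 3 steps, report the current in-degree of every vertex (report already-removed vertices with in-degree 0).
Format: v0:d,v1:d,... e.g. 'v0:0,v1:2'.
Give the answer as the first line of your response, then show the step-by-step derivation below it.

v0:0,v1:0,v2:0,v3:0,v4:1

step 1: output 2; order=[2]; indeg=(1,0,0,0,2)
step 2: output 1; order=[2,1]; indeg=(0,0,0,0,1)
step 3: output 0; order=[2,1,0]; indeg=(0,0,0,0,1)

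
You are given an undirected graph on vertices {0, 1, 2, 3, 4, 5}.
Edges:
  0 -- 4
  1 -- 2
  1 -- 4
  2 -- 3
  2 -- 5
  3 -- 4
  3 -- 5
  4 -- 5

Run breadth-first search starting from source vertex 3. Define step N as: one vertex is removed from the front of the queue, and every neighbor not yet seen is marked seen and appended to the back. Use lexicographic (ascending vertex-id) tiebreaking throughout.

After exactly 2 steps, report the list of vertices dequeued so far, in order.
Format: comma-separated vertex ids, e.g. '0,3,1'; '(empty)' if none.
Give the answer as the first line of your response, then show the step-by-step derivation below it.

3,2

step 1: dequeue 3; queue=[2,4,5]; order=3
step 2: dequeue 2; queue=[4,5,1]; order=3,2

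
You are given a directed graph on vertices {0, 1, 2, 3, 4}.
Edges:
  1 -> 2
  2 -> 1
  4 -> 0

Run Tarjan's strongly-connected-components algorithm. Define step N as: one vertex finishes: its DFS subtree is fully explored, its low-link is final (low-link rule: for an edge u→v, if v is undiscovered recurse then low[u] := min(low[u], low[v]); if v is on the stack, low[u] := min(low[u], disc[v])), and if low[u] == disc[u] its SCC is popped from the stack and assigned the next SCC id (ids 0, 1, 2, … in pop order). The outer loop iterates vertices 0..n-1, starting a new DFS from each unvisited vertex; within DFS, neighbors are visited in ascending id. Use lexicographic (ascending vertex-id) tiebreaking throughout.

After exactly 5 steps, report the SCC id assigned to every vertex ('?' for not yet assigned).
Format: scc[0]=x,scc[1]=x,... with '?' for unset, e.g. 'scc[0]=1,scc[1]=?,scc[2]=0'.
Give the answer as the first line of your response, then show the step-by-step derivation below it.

scc[0]=0,scc[1]=1,scc[2]=1,scc[3]=2,scc[4]=3

step 1: low=(low[0]=0,low[1]=?,low[2]=?,low[3]=?,low[4]=?); scc=(scc[0]=0,scc[1]=?,scc[2]=?,scc[3]=?,scc[4]=?)
step 2: low=(low[0]=0,low[1]=1,low[2]=1,low[3]=?,low[4]=?); scc=(scc[0]=0,scc[1]=?,scc[2]=?,scc[3]=?,scc[4]=?)
step 3: low=(low[0]=0,low[1]=1,low[2]=1,low[3]=?,low[4]=?); scc=(scc[0]=0,scc[1]=1,scc[2]=1,scc[3]=?,scc[4]=?)
step 4: low=(low[0]=0,low[1]=1,low[2]=1,low[3]=3,low[4]=?); scc=(scc[0]=0,scc[1]=1,scc[2]=1,scc[3]=2,scc[4]=?)
step 5: low=(low[0]=0,low[1]=1,low[2]=1,low[3]=3,low[4]=4); scc=(scc[0]=0,scc[1]=1,scc[2]=1,scc[3]=2,scc[4]=3)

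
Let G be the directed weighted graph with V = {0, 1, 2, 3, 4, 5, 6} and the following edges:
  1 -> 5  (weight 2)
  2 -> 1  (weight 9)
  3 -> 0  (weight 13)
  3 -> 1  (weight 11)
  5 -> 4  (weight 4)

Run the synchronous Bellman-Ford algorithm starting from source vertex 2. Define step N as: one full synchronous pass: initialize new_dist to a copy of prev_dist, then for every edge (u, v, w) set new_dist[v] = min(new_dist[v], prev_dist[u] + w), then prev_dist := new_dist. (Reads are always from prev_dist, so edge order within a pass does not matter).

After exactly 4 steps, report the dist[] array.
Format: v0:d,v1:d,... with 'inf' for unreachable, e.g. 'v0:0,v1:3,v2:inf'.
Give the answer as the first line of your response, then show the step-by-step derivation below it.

v0:inf,v1:9,v2:0,v3:inf,v4:15,v5:11,v6:inf

step 1: dist = v0:inf,v1:9,v2:0,v3:inf,v4:inf,v5:inf,v6:inf
step 2: dist = v0:inf,v1:9,v2:0,v3:inf,v4:inf,v5:11,v6:inf
step 3: dist = v0:inf,v1:9,v2:0,v3:inf,v4:15,v5:11,v6:inf
step 4: dist = v0:inf,v1:9,v2:0,v3:inf,v4:15,v5:11,v6:inf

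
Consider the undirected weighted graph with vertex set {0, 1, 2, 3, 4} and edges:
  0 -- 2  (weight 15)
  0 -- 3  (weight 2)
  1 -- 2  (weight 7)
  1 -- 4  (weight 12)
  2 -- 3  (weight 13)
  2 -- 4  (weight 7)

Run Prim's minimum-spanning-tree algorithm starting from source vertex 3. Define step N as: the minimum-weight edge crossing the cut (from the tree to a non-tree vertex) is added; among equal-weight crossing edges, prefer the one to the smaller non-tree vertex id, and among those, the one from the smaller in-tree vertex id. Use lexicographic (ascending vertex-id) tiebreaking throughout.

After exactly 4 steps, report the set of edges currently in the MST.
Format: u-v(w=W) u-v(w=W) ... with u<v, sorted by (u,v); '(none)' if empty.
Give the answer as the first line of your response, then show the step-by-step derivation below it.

0-3(w=2) 1-2(w=7) 2-3(w=13) 2-4(w=7)

step 1: add edge 0-3 (w=2); MST = {0-3(w=2)}
step 2: add edge 2-3 (w=13); MST = {0-3(w=2) 2-3(w=13)}
step 3: add edge 1-2 (w=7); MST = {0-3(w=2) 1-2(w=7) 2-3(w=13)}
step 4: add edge 2-4 (w=7); MST = {0-3(w=2) 1-2(w=7) 2-3(w=13) 2-4(w=7)}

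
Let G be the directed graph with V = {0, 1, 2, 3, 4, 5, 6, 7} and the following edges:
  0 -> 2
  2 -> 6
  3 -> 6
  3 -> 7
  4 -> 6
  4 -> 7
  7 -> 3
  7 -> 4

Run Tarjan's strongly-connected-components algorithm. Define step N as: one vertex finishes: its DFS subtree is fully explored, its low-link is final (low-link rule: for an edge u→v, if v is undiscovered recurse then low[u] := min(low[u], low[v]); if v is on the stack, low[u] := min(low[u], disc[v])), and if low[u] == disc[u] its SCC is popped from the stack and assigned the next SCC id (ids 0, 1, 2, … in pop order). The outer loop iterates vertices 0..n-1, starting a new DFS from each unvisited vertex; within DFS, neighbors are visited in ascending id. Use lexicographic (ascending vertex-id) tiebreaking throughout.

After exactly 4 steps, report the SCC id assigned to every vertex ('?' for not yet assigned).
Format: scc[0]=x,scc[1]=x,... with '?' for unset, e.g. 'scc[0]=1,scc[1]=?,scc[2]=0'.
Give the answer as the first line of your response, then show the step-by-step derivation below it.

scc[0]=2,scc[1]=3,scc[2]=1,scc[3]=?,scc[4]=?,scc[5]=?,scc[6]=0,scc[7]=?

step 1: low=(low[0]=0,low[1]=?,low[2]=1,low[3]=?,low[4]=?,low[5]=?,low[6]=2,low[7]=?); scc=(scc[0]=?,scc[1]=?,scc[2]=?,scc[3]=?,scc[4]=?,scc[5]=?,scc[6]=0,scc[7]=?)
step 2: low=(low[0]=0,low[1]=?,low[2]=1,low[3]=?,low[4]=?,low[5]=?,low[6]=2,low[7]=?); scc=(scc[0]=?,scc[1]=?,scc[2]=1,scc[3]=?,scc[4]=?,scc[5]=?,scc[6]=0,scc[7]=?)
step 3: low=(low[0]=0,low[1]=?,low[2]=1,low[3]=?,low[4]=?,low[5]=?,low[6]=2,low[7]=?); scc=(scc[0]=2,scc[1]=?,scc[2]=1,scc[3]=?,scc[4]=?,scc[5]=?,scc[6]=0,scc[7]=?)
step 4: low=(low[0]=0,low[1]=3,low[2]=1,low[3]=?,low[4]=?,low[5]=?,low[6]=2,low[7]=?); scc=(scc[0]=2,scc[1]=3,scc[2]=1,scc[3]=?,scc[4]=?,scc[5]=?,scc[6]=0,scc[7]=?)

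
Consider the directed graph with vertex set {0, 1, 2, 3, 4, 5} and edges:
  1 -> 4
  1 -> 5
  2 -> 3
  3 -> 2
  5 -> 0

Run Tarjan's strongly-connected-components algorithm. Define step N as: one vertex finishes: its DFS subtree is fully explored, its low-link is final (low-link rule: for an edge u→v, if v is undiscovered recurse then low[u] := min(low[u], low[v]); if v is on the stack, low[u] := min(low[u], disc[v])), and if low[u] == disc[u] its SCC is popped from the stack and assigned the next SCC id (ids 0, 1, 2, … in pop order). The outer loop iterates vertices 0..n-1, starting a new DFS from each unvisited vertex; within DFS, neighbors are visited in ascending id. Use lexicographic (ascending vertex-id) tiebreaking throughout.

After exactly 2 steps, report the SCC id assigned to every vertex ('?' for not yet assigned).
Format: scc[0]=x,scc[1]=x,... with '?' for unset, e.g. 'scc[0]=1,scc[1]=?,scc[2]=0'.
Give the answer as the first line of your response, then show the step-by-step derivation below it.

scc[0]=0,scc[1]=?,scc[2]=?,scc[3]=?,scc[4]=1,scc[5]=?

step 1: low=(low[0]=0,low[1]=?,low[2]=?,low[3]=?,low[4]=?,low[5]=?); scc=(scc[0]=0,scc[1]=?,scc[2]=?,scc[3]=?,scc[4]=?,scc[5]=?)
step 2: low=(low[0]=0,low[1]=1,low[2]=?,low[3]=?,low[4]=2,low[5]=?); scc=(scc[0]=0,scc[1]=?,scc[2]=?,scc[3]=?,scc[4]=1,scc[5]=?)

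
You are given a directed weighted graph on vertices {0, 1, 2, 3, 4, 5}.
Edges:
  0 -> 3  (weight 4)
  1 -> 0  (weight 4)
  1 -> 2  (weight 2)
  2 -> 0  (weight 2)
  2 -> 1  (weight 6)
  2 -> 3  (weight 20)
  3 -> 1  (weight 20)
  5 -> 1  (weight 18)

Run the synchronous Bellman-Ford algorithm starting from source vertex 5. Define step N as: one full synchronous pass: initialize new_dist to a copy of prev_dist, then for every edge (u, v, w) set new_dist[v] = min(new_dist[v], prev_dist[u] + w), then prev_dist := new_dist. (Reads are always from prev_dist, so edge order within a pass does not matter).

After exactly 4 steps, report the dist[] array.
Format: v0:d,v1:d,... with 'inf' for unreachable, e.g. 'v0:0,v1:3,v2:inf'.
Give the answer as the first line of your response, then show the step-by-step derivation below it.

v0:22,v1:18,v2:20,v3:26,v4:inf,v5:0

step 1: dist = v0:inf,v1:18,v2:inf,v3:inf,v4:inf,v5:0
step 2: dist = v0:22,v1:18,v2:20,v3:inf,v4:inf,v5:0
step 3: dist = v0:22,v1:18,v2:20,v3:26,v4:inf,v5:0
step 4: dist = v0:22,v1:18,v2:20,v3:26,v4:inf,v5:0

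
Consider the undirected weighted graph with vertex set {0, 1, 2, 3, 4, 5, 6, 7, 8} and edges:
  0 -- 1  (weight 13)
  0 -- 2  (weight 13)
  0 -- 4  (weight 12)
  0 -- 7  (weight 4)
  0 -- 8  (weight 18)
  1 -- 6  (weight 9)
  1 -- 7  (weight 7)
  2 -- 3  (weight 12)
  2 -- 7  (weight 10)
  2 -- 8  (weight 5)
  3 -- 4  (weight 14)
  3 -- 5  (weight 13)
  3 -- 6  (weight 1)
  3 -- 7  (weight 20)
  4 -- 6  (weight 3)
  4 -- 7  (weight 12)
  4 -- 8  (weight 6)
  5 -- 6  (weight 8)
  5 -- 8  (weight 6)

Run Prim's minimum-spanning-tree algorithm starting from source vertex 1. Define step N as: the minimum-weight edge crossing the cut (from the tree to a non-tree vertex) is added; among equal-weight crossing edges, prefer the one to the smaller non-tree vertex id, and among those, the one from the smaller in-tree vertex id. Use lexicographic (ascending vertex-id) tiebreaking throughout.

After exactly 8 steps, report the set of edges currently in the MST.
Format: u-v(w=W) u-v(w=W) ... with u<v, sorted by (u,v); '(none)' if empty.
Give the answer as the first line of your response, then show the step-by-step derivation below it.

0-7(w=4) 1-6(w=9) 1-7(w=7) 2-8(w=5) 3-6(w=1) 4-6(w=3) 4-8(w=6) 5-8(w=6)

step 1: add edge 1-7 (w=7); MST = {1-7(w=7)}
step 2: add edge 0-7 (w=4); MST = {0-7(w=4) 1-7(w=7)}
step 3: add edge 1-6 (w=9); MST = {0-7(w=4) 1-6(w=9) 1-7(w=7)}
step 4: add edge 3-6 (w=1); MST = {0-7(w=4) 1-6(w=9) 1-7(w=7) 3-6(w=1)}
step 5: add edge 4-6 (w=3); MST = {0-7(w=4) 1-6(w=9) 1-7(w=7) 3-6(w=1) 4-6(w=3)}
step 6: add edge 4-8 (w=6); MST = {0-7(w=4) 1-6(w=9) 1-7(w=7) 3-6(w=1) 4-6(w=3) 4-8(w=6)}
step 7: add edge 2-8 (w=5); MST = {0-7(w=4) 1-6(w=9) 1-7(w=7) 2-8(w=5) 3-6(w=1) 4-6(w=3) 4-8(w=6)}
step 8: add edge 5-8 (w=6); MST = {0-7(w=4) 1-6(w=9) 1-7(w=7) 2-8(w=5) 3-6(w=1) 4-6(w=3) 4-8(w=6) 5-8(w=6)}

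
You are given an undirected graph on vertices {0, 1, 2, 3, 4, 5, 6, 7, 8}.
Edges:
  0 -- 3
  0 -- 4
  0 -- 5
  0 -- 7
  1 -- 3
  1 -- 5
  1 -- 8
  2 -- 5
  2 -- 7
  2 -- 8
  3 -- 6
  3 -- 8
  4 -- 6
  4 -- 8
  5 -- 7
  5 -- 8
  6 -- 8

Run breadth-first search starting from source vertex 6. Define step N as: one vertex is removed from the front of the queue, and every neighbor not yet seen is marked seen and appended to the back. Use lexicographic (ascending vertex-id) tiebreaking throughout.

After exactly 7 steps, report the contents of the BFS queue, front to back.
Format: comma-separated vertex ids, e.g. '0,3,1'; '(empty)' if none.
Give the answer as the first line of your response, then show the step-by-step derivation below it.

5,7

step 1: dequeue 6; queue=[3,4,8]; order=6
step 2: dequeue 3; queue=[4,8,0,1]; order=6,3
step 3: dequeue 4; queue=[8,0,1]; order=6,3,4
step 4: dequeue 8; queue=[0,1,2,5]; order=6,3,4,8
step 5: dequeue 0; queue=[1,2,5,7]; order=6,3,4,8,0
step 6: dequeue 1; queue=[2,5,7]; order=6,3,4,8,0,1
step 7: dequeue 2; queue=[5,7]; order=6,3,4,8,0,1,2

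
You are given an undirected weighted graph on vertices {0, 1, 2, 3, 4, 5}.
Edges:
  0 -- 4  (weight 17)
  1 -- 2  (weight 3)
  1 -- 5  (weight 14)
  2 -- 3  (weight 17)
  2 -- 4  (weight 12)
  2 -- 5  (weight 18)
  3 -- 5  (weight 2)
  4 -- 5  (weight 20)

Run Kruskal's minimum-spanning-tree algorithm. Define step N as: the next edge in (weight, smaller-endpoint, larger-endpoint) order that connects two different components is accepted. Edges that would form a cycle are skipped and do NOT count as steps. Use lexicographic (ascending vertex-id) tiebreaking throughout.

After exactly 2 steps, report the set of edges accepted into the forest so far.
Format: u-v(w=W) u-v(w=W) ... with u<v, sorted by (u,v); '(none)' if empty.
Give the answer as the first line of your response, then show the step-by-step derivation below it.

1-2(w=3) 3-5(w=2)

step 1: add edge 3-5 (w=2); MST = {3-5(w=2)}
step 2: add edge 1-2 (w=3); MST = {1-2(w=3) 3-5(w=2)}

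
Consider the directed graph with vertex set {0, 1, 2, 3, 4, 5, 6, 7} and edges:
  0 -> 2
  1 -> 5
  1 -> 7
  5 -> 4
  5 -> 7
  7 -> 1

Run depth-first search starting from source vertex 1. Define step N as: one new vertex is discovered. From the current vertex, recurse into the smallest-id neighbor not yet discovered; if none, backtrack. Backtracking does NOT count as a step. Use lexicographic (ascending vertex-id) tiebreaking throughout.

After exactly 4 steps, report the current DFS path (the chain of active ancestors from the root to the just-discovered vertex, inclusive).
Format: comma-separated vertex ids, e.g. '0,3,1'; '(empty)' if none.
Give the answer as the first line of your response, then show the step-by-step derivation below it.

1,5,7

step 1: discover 1; path=1; order=1
step 2: discover 5; path=1>5; order=1,5
step 3: discover 4; path=1>5>4; order=1,5,4
step 4: discover 7; path=1>5>7; order=1,5,4,7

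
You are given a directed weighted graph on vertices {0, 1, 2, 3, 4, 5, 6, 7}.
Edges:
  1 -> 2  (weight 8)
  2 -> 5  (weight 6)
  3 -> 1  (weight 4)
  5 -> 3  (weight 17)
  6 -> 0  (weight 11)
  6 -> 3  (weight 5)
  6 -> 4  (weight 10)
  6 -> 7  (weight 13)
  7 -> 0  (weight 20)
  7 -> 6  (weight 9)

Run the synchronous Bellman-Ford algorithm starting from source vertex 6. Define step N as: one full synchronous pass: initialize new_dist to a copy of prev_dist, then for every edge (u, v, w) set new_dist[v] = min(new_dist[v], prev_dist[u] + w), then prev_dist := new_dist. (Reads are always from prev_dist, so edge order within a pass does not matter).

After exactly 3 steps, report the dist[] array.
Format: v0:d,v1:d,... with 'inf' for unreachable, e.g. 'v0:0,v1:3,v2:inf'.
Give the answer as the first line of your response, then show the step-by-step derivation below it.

v0:11,v1:9,v2:17,v3:5,v4:10,v5:inf,v6:0,v7:13

step 1: dist = v0:11,v1:inf,v2:inf,v3:5,v4:10,v5:inf,v6:0,v7:13
step 2: dist = v0:11,v1:9,v2:inf,v3:5,v4:10,v5:inf,v6:0,v7:13
step 3: dist = v0:11,v1:9,v2:17,v3:5,v4:10,v5:inf,v6:0,v7:13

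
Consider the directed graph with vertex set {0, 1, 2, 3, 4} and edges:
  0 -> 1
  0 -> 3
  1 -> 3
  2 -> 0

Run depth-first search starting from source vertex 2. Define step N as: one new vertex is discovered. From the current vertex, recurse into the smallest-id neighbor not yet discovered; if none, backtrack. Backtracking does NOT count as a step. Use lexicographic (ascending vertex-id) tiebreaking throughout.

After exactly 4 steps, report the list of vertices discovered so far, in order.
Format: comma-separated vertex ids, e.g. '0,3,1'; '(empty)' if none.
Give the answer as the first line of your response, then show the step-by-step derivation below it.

2,0,1,3

step 1: discover 2; path=2; order=2
step 2: discover 0; path=2>0; order=2,0
step 3: discover 1; path=2>0>1; order=2,0,1
step 4: discover 3; path=2>0>1>3; order=2,0,1,3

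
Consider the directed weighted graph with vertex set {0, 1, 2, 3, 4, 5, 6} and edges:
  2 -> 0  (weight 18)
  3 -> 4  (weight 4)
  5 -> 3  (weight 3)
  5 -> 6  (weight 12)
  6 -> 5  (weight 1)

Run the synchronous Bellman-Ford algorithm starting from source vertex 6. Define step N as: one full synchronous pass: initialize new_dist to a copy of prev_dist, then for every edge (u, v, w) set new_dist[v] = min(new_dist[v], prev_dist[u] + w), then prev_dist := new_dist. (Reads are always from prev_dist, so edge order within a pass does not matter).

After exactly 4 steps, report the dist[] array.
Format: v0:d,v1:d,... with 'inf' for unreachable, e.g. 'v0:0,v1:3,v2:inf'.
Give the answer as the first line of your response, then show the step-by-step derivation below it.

v0:inf,v1:inf,v2:inf,v3:4,v4:8,v5:1,v6:0

step 1: dist = v0:inf,v1:inf,v2:inf,v3:inf,v4:inf,v5:1,v6:0
step 2: dist = v0:inf,v1:inf,v2:inf,v3:4,v4:inf,v5:1,v6:0
step 3: dist = v0:inf,v1:inf,v2:inf,v3:4,v4:8,v5:1,v6:0
step 4: dist = v0:inf,v1:inf,v2:inf,v3:4,v4:8,v5:1,v6:0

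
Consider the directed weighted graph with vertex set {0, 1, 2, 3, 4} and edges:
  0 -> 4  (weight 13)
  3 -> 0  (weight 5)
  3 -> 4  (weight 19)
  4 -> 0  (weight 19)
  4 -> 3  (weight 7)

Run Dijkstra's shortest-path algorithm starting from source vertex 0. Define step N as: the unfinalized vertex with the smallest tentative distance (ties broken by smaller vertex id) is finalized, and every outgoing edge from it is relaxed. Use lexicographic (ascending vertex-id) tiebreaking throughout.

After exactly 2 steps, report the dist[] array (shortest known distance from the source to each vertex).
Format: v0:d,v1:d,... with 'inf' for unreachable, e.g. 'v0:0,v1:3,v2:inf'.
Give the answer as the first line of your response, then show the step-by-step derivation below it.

v0:0,v1:inf,v2:inf,v3:20,v4:13

step 1: dist = v0:0,v1:inf,v2:inf,v3:inf,v4:13
step 2: dist = v0:0,v1:inf,v2:inf,v3:20,v4:13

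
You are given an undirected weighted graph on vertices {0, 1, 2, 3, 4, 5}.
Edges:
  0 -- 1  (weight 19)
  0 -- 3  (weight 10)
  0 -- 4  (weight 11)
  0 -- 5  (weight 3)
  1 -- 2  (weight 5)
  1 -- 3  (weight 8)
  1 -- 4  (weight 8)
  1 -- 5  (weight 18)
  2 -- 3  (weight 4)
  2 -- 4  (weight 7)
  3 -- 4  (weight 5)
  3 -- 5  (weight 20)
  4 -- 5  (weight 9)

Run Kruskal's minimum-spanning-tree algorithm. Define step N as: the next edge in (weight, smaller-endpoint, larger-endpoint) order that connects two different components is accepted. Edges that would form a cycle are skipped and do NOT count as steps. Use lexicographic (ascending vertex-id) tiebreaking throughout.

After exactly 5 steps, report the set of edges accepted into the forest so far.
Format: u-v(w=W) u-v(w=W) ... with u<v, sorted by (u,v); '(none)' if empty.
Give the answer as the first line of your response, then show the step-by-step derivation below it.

0-5(w=3) 1-2(w=5) 2-3(w=4) 3-4(w=5) 4-5(w=9)

step 1: add edge 0-5 (w=3); MST = {0-5(w=3)}
step 2: add edge 2-3 (w=4); MST = {0-5(w=3) 2-3(w=4)}
step 3: add edge 1-2 (w=5); MST = {0-5(w=3) 1-2(w=5) 2-3(w=4)}
step 4: add edge 3-4 (w=5); MST = {0-5(w=3) 1-2(w=5) 2-3(w=4) 3-4(w=5)}
step 5: add edge 4-5 (w=9); MST = {0-5(w=3) 1-2(w=5) 2-3(w=4) 3-4(w=5) 4-5(w=9)}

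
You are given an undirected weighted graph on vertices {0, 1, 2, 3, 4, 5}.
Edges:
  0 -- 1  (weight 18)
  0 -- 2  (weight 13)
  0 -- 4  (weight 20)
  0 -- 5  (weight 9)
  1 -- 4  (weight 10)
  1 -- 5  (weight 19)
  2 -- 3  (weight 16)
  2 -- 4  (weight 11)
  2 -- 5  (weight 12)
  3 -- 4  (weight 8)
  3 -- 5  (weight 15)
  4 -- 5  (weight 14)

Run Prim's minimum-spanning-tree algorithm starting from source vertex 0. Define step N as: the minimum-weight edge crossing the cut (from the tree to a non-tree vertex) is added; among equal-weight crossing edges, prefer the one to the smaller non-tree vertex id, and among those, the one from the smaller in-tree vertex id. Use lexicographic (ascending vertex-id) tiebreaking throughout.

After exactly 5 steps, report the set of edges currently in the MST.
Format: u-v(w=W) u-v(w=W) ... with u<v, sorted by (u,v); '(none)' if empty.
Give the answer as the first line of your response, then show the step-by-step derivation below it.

0-5(w=9) 1-4(w=10) 2-4(w=11) 2-5(w=12) 3-4(w=8)

step 1: add edge 0-5 (w=9); MST = {0-5(w=9)}
step 2: add edge 2-5 (w=12); MST = {0-5(w=9) 2-5(w=12)}
step 3: add edge 2-4 (w=11); MST = {0-5(w=9) 2-4(w=11) 2-5(w=12)}
step 4: add edge 3-4 (w=8); MST = {0-5(w=9) 2-4(w=11) 2-5(w=12) 3-4(w=8)}
step 5: add edge 1-4 (w=10); MST = {0-5(w=9) 1-4(w=10) 2-4(w=11) 2-5(w=12) 3-4(w=8)}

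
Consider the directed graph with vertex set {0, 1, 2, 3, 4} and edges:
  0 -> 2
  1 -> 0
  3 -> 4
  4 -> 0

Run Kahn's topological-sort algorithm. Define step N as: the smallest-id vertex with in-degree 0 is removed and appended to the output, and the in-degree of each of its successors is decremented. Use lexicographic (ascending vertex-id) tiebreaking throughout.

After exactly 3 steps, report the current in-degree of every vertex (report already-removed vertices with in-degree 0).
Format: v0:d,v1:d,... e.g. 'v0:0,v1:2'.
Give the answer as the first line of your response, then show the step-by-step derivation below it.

v0:0,v1:0,v2:1,v3:0,v4:0

step 1: output 1; order=[1]; indeg=(1,0,1,0,1)
step 2: output 3; order=[1,3]; indeg=(1,0,1,0,0)
step 3: output 4; order=[1,3,4]; indeg=(0,0,1,0,0)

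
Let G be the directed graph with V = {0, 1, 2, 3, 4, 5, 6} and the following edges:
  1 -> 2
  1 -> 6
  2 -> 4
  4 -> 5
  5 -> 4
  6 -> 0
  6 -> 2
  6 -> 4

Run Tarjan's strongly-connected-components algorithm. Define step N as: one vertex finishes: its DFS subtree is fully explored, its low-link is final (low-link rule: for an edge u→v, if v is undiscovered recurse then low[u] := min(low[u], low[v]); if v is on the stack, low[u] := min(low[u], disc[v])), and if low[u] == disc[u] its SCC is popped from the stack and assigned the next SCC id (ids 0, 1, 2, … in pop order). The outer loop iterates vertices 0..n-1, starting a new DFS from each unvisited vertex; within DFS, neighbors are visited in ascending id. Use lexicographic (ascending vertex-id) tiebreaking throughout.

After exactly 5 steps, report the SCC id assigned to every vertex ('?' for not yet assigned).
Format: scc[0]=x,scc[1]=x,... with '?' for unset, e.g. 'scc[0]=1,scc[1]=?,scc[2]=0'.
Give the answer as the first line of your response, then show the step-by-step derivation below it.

scc[0]=0,scc[1]=?,scc[2]=2,scc[3]=?,scc[4]=1,scc[5]=1,scc[6]=3

step 1: low=(low[0]=0,low[1]=?,low[2]=?,low[3]=?,low[4]=?,low[5]=?,low[6]=?); scc=(scc[0]=0,scc[1]=?,scc[2]=?,scc[3]=?,scc[4]=?,scc[5]=?,scc[6]=?)
step 2: low=(low[0]=0,low[1]=1,low[2]=2,low[3]=?,low[4]=3,low[5]=3,low[6]=?); scc=(scc[0]=0,scc[1]=?,scc[2]=?,scc[3]=?,scc[4]=?,scc[5]=?,scc[6]=?)
step 3: low=(low[0]=0,low[1]=1,low[2]=2,low[3]=?,low[4]=3,low[5]=3,low[6]=?); scc=(scc[0]=0,scc[1]=?,scc[2]=?,scc[3]=?,scc[4]=1,scc[5]=1,scc[6]=?)
step 4: low=(low[0]=0,low[1]=1,low[2]=2,low[3]=?,low[4]=3,low[5]=3,low[6]=?); scc=(scc[0]=0,scc[1]=?,scc[2]=2,scc[3]=?,scc[4]=1,scc[5]=1,scc[6]=?)
step 5: low=(low[0]=0,low[1]=1,low[2]=2,low[3]=?,low[4]=3,low[5]=3,low[6]=5); scc=(scc[0]=0,scc[1]=?,scc[2]=2,scc[3]=?,scc[4]=1,scc[5]=1,scc[6]=3)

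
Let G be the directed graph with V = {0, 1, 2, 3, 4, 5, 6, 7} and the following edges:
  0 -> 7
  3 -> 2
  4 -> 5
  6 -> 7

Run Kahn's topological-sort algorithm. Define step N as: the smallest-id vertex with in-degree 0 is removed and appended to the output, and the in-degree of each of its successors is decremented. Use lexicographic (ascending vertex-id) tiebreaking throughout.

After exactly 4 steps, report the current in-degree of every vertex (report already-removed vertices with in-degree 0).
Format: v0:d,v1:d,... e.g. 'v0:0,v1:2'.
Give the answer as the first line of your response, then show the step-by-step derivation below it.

v0:0,v1:0,v2:0,v3:0,v4:0,v5:1,v6:0,v7:1

step 1: output 0; order=[0]; indeg=(0,0,1,0,0,1,0,1)
step 2: output 1; order=[0,1]; indeg=(0,0,1,0,0,1,0,1)
step 3: output 3; order=[0,1,3]; indeg=(0,0,0,0,0,1,0,1)
step 4: output 2; order=[0,1,3,2]; indeg=(0,0,0,0,0,1,0,1)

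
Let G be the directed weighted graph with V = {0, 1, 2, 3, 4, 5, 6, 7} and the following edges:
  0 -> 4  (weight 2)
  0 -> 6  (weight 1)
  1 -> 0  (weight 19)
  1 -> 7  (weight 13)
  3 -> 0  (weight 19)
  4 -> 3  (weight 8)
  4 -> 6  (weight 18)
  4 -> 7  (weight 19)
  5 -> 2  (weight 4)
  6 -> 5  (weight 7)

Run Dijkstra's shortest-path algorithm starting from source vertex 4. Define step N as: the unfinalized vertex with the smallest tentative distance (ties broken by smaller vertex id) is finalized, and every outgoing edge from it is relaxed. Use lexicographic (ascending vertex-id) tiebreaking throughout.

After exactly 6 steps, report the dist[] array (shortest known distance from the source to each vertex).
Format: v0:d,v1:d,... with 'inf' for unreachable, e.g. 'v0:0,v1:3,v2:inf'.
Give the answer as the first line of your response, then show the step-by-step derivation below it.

v0:27,v1:inf,v2:29,v3:8,v4:0,v5:25,v6:18,v7:19

step 1: dist = v0:inf,v1:inf,v2:inf,v3:8,v4:0,v5:inf,v6:18,v7:19
step 2: dist = v0:27,v1:inf,v2:inf,v3:8,v4:0,v5:inf,v6:18,v7:19
step 3: dist = v0:27,v1:inf,v2:inf,v3:8,v4:0,v5:25,v6:18,v7:19
step 4: dist = v0:27,v1:inf,v2:inf,v3:8,v4:0,v5:25,v6:18,v7:19
step 5: dist = v0:27,v1:inf,v2:29,v3:8,v4:0,v5:25,v6:18,v7:19
step 6: dist = v0:27,v1:inf,v2:29,v3:8,v4:0,v5:25,v6:18,v7:19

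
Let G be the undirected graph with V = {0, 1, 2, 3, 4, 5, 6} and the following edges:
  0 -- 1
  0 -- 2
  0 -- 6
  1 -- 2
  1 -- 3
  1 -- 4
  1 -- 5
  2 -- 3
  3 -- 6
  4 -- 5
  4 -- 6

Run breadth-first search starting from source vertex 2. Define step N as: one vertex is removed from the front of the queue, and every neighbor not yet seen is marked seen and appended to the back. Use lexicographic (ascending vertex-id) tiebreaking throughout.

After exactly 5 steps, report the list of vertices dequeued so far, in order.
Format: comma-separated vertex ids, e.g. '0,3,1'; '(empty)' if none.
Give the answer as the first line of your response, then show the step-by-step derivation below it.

2,0,1,3,6

step 1: dequeue 2; queue=[0,1,3]; order=2
step 2: dequeue 0; queue=[1,3,6]; order=2,0
step 3: dequeue 1; queue=[3,6,4,5]; order=2,0,1
step 4: dequeue 3; queue=[6,4,5]; order=2,0,1,3
step 5: dequeue 6; queue=[4,5]; order=2,0,1,3,6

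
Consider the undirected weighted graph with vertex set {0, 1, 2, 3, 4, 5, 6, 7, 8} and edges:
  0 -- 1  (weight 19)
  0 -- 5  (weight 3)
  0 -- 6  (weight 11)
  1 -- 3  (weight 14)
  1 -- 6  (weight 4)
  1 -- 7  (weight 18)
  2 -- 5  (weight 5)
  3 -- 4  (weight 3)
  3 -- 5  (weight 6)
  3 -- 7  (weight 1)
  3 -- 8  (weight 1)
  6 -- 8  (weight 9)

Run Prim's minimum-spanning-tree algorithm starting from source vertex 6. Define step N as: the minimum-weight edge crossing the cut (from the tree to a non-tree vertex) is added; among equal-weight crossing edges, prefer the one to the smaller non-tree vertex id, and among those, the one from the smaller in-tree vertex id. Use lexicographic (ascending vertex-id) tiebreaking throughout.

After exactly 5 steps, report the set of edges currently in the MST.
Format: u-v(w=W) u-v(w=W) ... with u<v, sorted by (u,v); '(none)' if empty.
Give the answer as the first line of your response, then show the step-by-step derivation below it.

1-6(w=4) 3-4(w=3) 3-7(w=1) 3-8(w=1) 6-8(w=9)

step 1: add edge 1-6 (w=4); MST = {1-6(w=4)}
step 2: add edge 6-8 (w=9); MST = {1-6(w=4) 6-8(w=9)}
step 3: add edge 3-8 (w=1); MST = {1-6(w=4) 3-8(w=1) 6-8(w=9)}
step 4: add edge 3-7 (w=1); MST = {1-6(w=4) 3-7(w=1) 3-8(w=1) 6-8(w=9)}
step 5: add edge 3-4 (w=3); MST = {1-6(w=4) 3-4(w=3) 3-7(w=1) 3-8(w=1) 6-8(w=9)}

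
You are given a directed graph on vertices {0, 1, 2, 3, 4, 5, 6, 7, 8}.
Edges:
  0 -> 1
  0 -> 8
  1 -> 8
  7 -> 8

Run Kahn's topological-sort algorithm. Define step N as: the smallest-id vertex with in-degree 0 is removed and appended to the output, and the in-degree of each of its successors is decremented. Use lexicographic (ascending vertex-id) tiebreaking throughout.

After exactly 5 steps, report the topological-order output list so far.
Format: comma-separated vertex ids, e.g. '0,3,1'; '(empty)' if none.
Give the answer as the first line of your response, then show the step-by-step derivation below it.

0,1,2,3,4

step 1: output 0; order=[0]; indeg=(0,0,0,0,0,0,0,0,2)
step 2: output 1; order=[0,1]; indeg=(0,0,0,0,0,0,0,0,1)
step 3: output 2; order=[0,1,2]; indeg=(0,0,0,0,0,0,0,0,1)
step 4: output 3; order=[0,1,2,3]; indeg=(0,0,0,0,0,0,0,0,1)
step 5: output 4; order=[0,1,2,3,4]; indeg=(0,0,0,0,0,0,0,0,1)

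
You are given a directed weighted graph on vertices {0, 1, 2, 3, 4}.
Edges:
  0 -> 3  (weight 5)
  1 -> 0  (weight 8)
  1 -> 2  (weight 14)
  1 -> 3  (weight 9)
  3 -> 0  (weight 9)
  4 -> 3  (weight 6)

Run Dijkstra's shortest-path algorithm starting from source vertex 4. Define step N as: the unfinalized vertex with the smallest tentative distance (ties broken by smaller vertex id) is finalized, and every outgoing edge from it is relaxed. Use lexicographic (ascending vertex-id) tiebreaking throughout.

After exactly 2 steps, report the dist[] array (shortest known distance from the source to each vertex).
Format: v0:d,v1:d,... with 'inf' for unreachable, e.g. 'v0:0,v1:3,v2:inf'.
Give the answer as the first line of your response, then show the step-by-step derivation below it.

v0:15,v1:inf,v2:inf,v3:6,v4:0

step 1: dist = v0:inf,v1:inf,v2:inf,v3:6,v4:0
step 2: dist = v0:15,v1:inf,v2:inf,v3:6,v4:0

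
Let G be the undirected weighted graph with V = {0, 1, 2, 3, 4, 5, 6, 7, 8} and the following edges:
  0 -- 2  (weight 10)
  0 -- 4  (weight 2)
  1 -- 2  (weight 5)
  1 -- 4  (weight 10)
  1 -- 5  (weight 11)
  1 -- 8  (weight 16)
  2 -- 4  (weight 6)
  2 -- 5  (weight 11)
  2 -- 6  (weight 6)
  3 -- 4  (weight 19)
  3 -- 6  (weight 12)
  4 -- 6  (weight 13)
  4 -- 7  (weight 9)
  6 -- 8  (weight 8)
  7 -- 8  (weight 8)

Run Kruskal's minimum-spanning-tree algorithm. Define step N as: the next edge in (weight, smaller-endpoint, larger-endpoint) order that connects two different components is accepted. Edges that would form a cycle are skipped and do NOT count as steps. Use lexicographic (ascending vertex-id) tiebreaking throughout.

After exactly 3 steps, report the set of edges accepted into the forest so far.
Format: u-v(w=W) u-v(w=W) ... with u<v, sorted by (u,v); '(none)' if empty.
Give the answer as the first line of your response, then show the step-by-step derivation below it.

0-4(w=2) 1-2(w=5) 2-4(w=6)

step 1: add edge 0-4 (w=2); MST = {0-4(w=2)}
step 2: add edge 1-2 (w=5); MST = {0-4(w=2) 1-2(w=5)}
step 3: add edge 2-4 (w=6); MST = {0-4(w=2) 1-2(w=5) 2-4(w=6)}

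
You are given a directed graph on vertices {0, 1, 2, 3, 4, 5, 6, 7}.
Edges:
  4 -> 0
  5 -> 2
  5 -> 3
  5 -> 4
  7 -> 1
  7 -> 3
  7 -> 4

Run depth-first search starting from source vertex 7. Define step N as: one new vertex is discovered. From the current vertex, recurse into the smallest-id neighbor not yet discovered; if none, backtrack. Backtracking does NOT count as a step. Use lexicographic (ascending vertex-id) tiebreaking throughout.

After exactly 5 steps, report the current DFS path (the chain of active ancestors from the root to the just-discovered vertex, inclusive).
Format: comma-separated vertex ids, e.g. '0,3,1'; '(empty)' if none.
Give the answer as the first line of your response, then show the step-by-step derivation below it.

7,4,0

step 1: discover 7; path=7; order=7
step 2: discover 1; path=7>1; order=7,1
step 3: discover 3; path=7>3; order=7,1,3
step 4: discover 4; path=7>4; order=7,1,3,4
step 5: discover 0; path=7>4>0; order=7,1,3,4,0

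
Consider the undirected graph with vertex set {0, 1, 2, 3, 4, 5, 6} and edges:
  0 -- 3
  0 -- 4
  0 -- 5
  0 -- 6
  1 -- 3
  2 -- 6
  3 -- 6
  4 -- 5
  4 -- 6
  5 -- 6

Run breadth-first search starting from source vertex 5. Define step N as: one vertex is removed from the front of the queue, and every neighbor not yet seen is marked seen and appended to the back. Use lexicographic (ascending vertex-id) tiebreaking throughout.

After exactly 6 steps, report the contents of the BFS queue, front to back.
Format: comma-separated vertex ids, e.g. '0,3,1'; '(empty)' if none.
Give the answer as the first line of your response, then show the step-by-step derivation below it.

1

step 1: dequeue 5; queue=[0,4,6]; order=5
step 2: dequeue 0; queue=[4,6,3]; order=5,0
step 3: dequeue 4; queue=[6,3]; order=5,0,4
step 4: dequeue 6; queue=[3,2]; order=5,0,4,6
step 5: dequeue 3; queue=[2,1]; order=5,0,4,6,3
step 6: dequeue 2; queue=[1]; order=5,0,4,6,3,2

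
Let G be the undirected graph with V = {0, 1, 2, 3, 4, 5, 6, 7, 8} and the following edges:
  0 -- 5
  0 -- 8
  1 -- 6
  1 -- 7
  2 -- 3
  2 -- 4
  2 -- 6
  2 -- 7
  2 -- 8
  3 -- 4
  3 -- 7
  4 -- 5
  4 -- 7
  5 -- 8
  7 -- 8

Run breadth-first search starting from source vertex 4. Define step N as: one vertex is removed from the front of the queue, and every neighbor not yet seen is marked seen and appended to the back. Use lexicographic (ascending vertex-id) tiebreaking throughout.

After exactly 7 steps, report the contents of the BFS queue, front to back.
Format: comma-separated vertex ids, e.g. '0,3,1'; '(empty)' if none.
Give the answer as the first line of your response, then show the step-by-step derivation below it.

0,1

step 1: dequeue 4; queue=[2,3,5,7]; order=4
step 2: dequeue 2; queue=[3,5,7,6,8]; order=4,2
step 3: dequeue 3; queue=[5,7,6,8]; order=4,2,3
step 4: dequeue 5; queue=[7,6,8,0]; order=4,2,3,5
step 5: dequeue 7; queue=[6,8,0,1]; order=4,2,3,5,7
step 6: dequeue 6; queue=[8,0,1]; order=4,2,3,5,7,6
step 7: dequeue 8; queue=[0,1]; order=4,2,3,5,7,6,8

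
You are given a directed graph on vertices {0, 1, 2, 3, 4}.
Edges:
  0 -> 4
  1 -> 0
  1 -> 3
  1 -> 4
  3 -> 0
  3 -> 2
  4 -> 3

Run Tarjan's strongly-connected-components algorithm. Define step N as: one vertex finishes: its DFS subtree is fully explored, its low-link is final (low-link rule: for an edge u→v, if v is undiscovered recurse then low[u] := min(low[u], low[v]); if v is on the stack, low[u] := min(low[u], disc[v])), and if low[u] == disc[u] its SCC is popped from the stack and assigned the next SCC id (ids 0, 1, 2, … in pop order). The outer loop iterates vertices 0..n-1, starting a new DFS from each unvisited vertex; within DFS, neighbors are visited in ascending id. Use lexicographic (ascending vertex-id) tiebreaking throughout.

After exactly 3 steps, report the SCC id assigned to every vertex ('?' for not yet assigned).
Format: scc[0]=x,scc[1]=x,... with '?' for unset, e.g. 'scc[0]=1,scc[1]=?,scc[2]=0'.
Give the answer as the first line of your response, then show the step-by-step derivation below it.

scc[0]=?,scc[1]=?,scc[2]=0,scc[3]=?,scc[4]=?

step 1: low=(low[0]=0,low[1]=?,low[2]=3,low[3]=0,low[4]=1); scc=(scc[0]=?,scc[1]=?,scc[2]=0,scc[3]=?,scc[4]=?)
step 2: low=(low[0]=0,low[1]=?,low[2]=3,low[3]=0,low[4]=1); scc=(scc[0]=?,scc[1]=?,scc[2]=0,scc[3]=?,scc[4]=?)
step 3: low=(low[0]=0,low[1]=?,low[2]=3,low[3]=0,low[4]=0); scc=(scc[0]=?,scc[1]=?,scc[2]=0,scc[3]=?,scc[4]=?)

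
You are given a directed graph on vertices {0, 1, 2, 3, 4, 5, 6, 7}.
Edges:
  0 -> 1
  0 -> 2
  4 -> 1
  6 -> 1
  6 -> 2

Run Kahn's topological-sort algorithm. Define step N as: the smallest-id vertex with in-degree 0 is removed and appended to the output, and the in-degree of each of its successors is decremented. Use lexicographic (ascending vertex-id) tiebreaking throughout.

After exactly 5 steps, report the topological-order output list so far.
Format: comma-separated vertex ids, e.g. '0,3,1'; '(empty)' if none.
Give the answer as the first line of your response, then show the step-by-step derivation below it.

0,3,4,5,6

step 1: output 0; order=[0]; indeg=(0,2,1,0,0,0,0,0)
step 2: output 3; order=[0,3]; indeg=(0,2,1,0,0,0,0,0)
step 3: output 4; order=[0,3,4]; indeg=(0,1,1,0,0,0,0,0)
step 4: output 5; order=[0,3,4,5]; indeg=(0,1,1,0,0,0,0,0)
step 5: output 6; order=[0,3,4,5,6]; indeg=(0,0,0,0,0,0,0,0)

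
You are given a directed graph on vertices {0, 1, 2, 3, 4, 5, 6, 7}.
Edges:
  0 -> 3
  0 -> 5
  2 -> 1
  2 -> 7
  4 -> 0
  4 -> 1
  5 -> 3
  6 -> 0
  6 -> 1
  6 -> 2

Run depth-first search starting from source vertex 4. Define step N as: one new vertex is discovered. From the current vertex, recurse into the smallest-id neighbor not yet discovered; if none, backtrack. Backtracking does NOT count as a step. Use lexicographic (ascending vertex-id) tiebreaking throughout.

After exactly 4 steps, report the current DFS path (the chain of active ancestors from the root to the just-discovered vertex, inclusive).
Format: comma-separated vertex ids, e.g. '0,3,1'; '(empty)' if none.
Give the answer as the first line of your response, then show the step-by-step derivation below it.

4,0,5

step 1: discover 4; path=4; order=4
step 2: discover 0; path=4>0; order=4,0
step 3: discover 3; path=4>0>3; order=4,0,3
step 4: discover 5; path=4>0>5; order=4,0,3,5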